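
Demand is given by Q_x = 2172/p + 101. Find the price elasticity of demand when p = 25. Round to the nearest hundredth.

-0.46

At p = 25, Q_x = 187.88.
dQ_x/dp = −2172/p² = −3.4752.
Point elasticity E = (dQ_x/dp)·(p/Q_x) = -3.4752 × 25/187.88 ≈ -0.46.
|E| < 1, so demand is inelastic at this price.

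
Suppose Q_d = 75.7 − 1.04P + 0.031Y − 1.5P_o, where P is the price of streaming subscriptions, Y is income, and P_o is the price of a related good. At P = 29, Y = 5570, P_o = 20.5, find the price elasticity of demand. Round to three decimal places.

-0.161

At the given point, Q_d = 75.7 − 1.04(29) + 0.031(5570) − 1.5(20.5) = 75.7 − 30.16 + 172.67 − 30.75 = 187.46.
∂Q_d/∂P = −1.04, so E_p = (−1.04)·(29/187.46) ≈ -0.161.
|E_p| < 1: demand is inelastic.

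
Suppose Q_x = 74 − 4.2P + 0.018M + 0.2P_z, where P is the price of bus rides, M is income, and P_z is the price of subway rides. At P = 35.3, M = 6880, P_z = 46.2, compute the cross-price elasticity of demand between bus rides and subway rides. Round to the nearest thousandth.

0.157

Evaluating quantity at (P, M, P_z) gives Q_x = 74 − 4.2(35.3) + 0.018(6880) + 0.2(46.2) = 74 − 148.26 + 123.84 + 9.24 = 58.82.
∂Q_x/∂P_z = +0.2, so E_xy = 0.2·(46.2/58.82) ≈ 0.157.
E_xy > 0: the goods are substitutes.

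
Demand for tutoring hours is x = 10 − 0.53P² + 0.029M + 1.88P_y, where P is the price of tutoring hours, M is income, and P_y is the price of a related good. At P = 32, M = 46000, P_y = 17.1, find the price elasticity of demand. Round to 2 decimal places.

-1.30

Evaluating quantity at (P, M, P_y) gives x = 10 − 0.53(32)² + 0.029(46000) + 1.88(17.1) = 10 − 542.72 + 1334 + 32.148 = 833.428.
∂x/∂P = −2·0.53·P = -33.92, so E_p = -33.92·(32/833.428) ≈ -1.30.
|E_p| > 1: demand is elastic.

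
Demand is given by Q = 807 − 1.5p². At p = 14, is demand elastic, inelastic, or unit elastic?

elastic

At p = 14, Q = 513.
dQ/dp = −2·1.5·p = −42.
Point elasticity E = (dQ/dp)·(p/Q) = -42 × 14/513 ≈ -1.146.
|E| ≈ 1.146 > 1, so demand is elastic.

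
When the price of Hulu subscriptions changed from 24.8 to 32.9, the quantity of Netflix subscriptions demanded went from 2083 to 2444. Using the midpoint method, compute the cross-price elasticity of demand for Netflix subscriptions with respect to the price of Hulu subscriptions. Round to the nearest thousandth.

%ΔQ_x = (2444 − 2083)/[(2083+2444)/2] = 361/2263.5 ≈ 0.1595.
%ΔP_y = (32.9 − 24.8)/[(24.8+32.9)/2] ≈ 0.2808.
E_xy = 0.1595/0.2808 ≈ 0.568.
E_xy > 0, so Netflix subscriptions and Hulu subscriptions are substitutes.

0.568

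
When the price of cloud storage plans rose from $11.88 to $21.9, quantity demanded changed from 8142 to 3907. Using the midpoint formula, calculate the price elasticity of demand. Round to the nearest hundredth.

%ΔQ = (3907 − 8142)/[(8142 + 3907)/2] = -4235/6024.5 ≈ -0.7030.
%Δp = (21.9 − 11.88)/[(11.88 + 21.9)/2] = 10.02/16.89 ≈ 0.5933.
Arc elasticity E = %ΔQ/%Δp ≈ -0.7030/0.5933 ≈ -1.18.
|E| > 1: demand is elastic over this range.

-1.18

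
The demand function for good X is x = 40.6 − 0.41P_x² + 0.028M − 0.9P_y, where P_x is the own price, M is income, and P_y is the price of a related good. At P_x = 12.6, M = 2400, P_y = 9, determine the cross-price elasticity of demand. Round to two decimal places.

Evaluating quantity at (P_x, M, P_y) gives x = 40.6 − 0.41(12.6)² + 0.028(2400) − 0.9(9) = 40.6 − 65.0916 + 67.2 − 8.1 = 34.6084.
∂x/∂P_y = −0.9, so E_xy = -0.9·(9/34.6084) ≈ -0.23.
E_xy < 0: the goods are complements.

-0.23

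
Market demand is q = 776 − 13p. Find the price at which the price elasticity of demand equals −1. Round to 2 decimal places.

29.85

For linear demand q = a − bp, E = −bp/(a − bp). |E| = 1 ⇒ bp = a − bp ⇒ p = a/(2b).
p = 776/(2·13) ≈ 29.85.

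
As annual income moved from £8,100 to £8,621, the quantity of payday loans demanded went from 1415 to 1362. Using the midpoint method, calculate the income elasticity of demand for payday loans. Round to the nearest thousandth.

-0.613

%ΔQ = (1362 − 1415)/[(1415+1362)/2] = -53/1388.5 ≈ -0.0382.
%ΔI = (8,621 − 8,100)/[(8,100+8,621)/2] = 521/8360.5 ≈ 0.0623.
E_I = %ΔQ/%ΔI ≈ -0.613.
E_I < 0: inferior good.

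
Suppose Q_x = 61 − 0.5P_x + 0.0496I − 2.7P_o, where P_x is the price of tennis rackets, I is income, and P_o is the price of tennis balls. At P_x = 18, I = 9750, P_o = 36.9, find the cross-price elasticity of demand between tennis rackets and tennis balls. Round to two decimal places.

-0.23

Substituting, Q_x = 61 − 0.5(18) + 0.0496(9750) − 2.7(36.9) = 61 − 9 + 483.6 − 99.63 = 435.97.
∂Q_x/∂P_o = −2.7, so E_xy = -2.7·(36.9/435.97) ≈ -0.23.
E_xy < 0: the goods are complements.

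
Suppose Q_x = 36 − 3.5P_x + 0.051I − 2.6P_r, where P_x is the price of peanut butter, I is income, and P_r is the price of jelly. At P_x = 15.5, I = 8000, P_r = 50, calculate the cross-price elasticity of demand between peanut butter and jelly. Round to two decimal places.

Q_x = 36 − 3.5(15.5) + 0.051(8000) − 2.6(50) = 36 − 54.25 + 408 − 130 = 259.75.
∂Q_x/∂P_r = −2.6, so E_xy = -2.6·(50/259.75) ≈ -0.50.
E_xy < 0: the goods are complements.

-0.50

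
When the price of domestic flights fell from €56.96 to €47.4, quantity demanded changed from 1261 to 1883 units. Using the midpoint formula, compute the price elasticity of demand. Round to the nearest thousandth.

-2.160

%ΔQ = (1883 − 1261)/[(1261 + 1883)/2] = 622/1572 ≈ 0.3957.
%ΔP = (47.4 − 56.96)/[(56.96 + 47.4)/2] = -9.56/52.18 ≈ -0.1832.
Arc elasticity E = %ΔQ/%ΔP ≈ 0.3957/-0.1832 ≈ -2.160.
|E| > 1: demand is elastic over this range.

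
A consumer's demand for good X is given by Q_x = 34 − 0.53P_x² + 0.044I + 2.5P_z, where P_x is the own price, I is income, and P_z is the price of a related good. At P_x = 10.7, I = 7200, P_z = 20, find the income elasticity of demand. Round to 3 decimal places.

First evaluate Q_x: 34 − 0.53(10.7)² + 0.044(7200) + 2.5(20) = 34 − 60.6797 + 316.8 + 50 = 340.1203.
∂Q_x/∂I = +0.044, so E_I = 0.044·(7200/340.1203) ≈ 0.931.
E_I ∈ (0,1): normal good (necessity).

0.931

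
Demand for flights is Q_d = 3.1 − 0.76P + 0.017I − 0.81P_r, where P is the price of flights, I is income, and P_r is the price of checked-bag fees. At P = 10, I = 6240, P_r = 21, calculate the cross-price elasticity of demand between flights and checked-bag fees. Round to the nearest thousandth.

At the given point, Q_d = 3.1 − 0.76(10) + 0.017(6240) − 0.81(21) = 3.1 − 7.6 + 106.08 − 17.01 = 84.57.
∂Q_d/∂P_r = −0.81, so E_xy = -0.81·(21/84.57) ≈ -0.201.
E_xy < 0: the goods are complements.

-0.201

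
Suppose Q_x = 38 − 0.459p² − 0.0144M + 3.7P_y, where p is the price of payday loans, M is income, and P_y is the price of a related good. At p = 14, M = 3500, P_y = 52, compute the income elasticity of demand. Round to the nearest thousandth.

Evaluating quantity at (p, M, P_y) gives Q_x = 38 − 0.459(14)² − 0.0144(3500) + 3.7(52) = 38 − 89.964 − 50.4 + 192.4 = 90.036.
∂Q_x/∂M = −0.0144, so E_I = -0.0144·(3500/90.036) ≈ -0.560.
E_I < 0: inferior good.

-0.560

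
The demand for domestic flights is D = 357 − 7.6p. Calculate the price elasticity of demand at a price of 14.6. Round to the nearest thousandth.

-0.451

At p = 14.6, D = 246.04.
dD/dp = −7.6.
Point elasticity E = (dD/dp)·(p/D) = -7.6 × 14.6/246.04 ≈ -0.451.
|E| < 1, so demand is inelastic at this price.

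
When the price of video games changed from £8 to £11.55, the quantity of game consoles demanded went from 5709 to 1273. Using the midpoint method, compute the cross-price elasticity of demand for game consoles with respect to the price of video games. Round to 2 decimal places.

%ΔQ_x = (1273 − 5709)/[(5709+1273)/2] = -4436/3491 ≈ -1.2707.
%ΔP_y = (11.55 − 8)/[(8+11.55)/2] ≈ 0.3632.
E_xy = -1.2707/0.3632 ≈ -3.50.
E_xy < 0, so game consoles and video games are complements.

-3.50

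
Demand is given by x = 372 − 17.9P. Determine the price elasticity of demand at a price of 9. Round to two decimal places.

At P = 9, x = 210.9.
dx/dP = −17.9.
Point elasticity E = (dx/dP)·(P/x) = -17.9 × 9/210.9 ≈ -0.76.
|E| < 1, so demand is inelastic at this price.

-0.76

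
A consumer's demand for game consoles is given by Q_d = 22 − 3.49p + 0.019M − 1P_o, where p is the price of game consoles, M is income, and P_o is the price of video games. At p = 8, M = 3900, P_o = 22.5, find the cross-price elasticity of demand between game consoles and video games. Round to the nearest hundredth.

Q_d = 22 − 3.49(8) + 0.019(3900) − 1(22.5) = 22 − 27.92 + 74.1 − 22.5 = 45.68.
∂Q_d/∂P_o = −1, so E_xy = -1·(22.5/45.68) ≈ -0.49.
E_xy < 0: the goods are complements.

-0.49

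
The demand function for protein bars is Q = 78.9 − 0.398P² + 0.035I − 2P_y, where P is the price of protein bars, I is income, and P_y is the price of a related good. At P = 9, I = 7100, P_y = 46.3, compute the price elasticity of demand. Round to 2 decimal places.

First evaluate Q: 78.9 − 0.398(9)² + 0.035(7100) − 2(46.3) = 78.9 − 32.238 + 248.5 − 92.6 = 202.562.
∂Q/∂P = −2·0.398·P = -7.164, so E_p = -7.164·(9/202.562) ≈ -0.32.
|E_p| < 1: demand is inelastic.

-0.32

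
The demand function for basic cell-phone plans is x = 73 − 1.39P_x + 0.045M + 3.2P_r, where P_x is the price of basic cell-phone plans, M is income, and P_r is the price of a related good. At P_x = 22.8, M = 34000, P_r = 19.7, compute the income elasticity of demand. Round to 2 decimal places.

At the given point, x = 73 − 1.39(22.8) + 0.045(34000) + 3.2(19.7) = 73 − 31.692 + 1530 + 63.04 = 1634.348.
∂x/∂M = +0.045, so E_I = 0.045·(34000/1634.348) ≈ 0.94.
E_I ∈ (0,1): normal good (necessity).

0.94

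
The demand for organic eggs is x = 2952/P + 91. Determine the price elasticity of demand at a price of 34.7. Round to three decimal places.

At P = 34.7, x = 176.072.
dx/dP = −2952/P² = −2.4516.
Point elasticity E = (dx/dP)·(P/x) = -2.4516 × 34.7/176.072 ≈ -0.483.
|E| < 1, so demand is inelastic at this price.

-0.483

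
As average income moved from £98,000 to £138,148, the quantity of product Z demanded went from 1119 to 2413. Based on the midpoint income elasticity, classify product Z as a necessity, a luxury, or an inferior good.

%ΔQ = (2413 − 1119)/[(1119+2413)/2] = 1294/1766 ≈ 0.7327.
%ΔY = (138,148 − 98,000)/[(98,000+138,148)/2] = 40148/118074 ≈ 0.3400.
E_I = %ΔQ/%ΔY ≈ 2.155.
E_I > 1: normal good (luxury).

luxury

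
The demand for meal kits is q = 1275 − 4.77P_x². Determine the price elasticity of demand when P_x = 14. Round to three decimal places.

At P_x = 14, q = 340.08.
dq/dP_x = −2·4.77·P_x = −133.56.
Point elasticity E = (dq/dP_x)·(P_x/q) = -133.56 × 14/340.08 ≈ -5.498.
|E| > 1, so demand is elastic at this price.

-5.498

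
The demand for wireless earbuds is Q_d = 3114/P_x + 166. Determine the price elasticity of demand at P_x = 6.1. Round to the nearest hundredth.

At P_x = 6.1, Q_d = 676.4918.
dQ_d/dP_x = −3114/P_x² = −83.6872.
Point elasticity E = (dQ_d/dP_x)·(P_x/Q_d) = -83.6872 × 6.1/676.4918 ≈ -0.75.
|E| < 1, so demand is inelastic at this price.

-0.75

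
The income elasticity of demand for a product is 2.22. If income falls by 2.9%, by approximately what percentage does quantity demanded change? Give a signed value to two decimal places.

%ΔQ ≈ E × %ΔI = (2.22) × (-2.9%) ≈ -6.44%.

-6.44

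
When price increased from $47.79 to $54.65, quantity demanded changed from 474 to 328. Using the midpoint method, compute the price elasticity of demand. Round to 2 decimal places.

-2.72

%ΔQ = (328 − 474)/[(474 + 328)/2] = -146/401 ≈ -0.3641.
%ΔP = (54.65 − 47.79)/[(47.79 + 54.65)/2] = 6.86/51.22 ≈ 0.1339.
Arc elasticity E = %ΔQ/%ΔP ≈ -0.3641/0.1339 ≈ -2.72.
|E| > 1: demand is elastic over this range.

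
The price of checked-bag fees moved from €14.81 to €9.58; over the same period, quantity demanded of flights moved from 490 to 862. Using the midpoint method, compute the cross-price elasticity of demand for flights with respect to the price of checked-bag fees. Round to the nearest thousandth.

-1.283

%ΔQ_x = (862 − 490)/[(490+862)/2] = 372/676 ≈ 0.5503.
%ΔP_y = (9.58 − 14.81)/[(14.81+9.58)/2] ≈ -0.4289.
E_xy = 0.5503/-0.4289 ≈ -1.283.
E_xy < 0, so flights and checked-bag fees are complements.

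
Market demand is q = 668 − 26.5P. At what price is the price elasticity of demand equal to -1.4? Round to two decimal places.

14.70

Set −bP/(a − bP) = −1.4 ⇒ bP = 1.4(a − bP) ⇒ bP(1+1.4) = 1.4·a.
P = 1.4·668/(26.5·2.4) ≈ 14.70.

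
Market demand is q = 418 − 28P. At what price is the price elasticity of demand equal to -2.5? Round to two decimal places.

Set −bP/(a − bP) = −2.5 ⇒ bP = 2.5(a − bP) ⇒ bP(1+2.5) = 2.5·a.
P = 2.5·418/(28·3.5) ≈ 10.66.

10.66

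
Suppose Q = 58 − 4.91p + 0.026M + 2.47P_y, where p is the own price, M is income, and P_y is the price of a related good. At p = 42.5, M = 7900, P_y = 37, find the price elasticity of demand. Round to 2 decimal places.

-1.43

First evaluate Q: 58 − 4.91(42.5) + 0.026(7900) + 2.47(37) = 58 − 208.675 + 205.4 + 91.39 = 146.115.
∂Q/∂p = −4.91, so E_p = (−4.91)·(42.5/146.115) ≈ -1.43.
|E_p| > 1: demand is elastic.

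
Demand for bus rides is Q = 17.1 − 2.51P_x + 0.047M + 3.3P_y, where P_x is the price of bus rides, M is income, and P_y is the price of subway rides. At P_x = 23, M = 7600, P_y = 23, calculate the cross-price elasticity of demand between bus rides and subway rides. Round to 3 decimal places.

At the given point, Q = 17.1 − 2.51(23) + 0.047(7600) + 3.3(23) = 17.1 − 57.73 + 357.2 + 75.9 = 392.47.
∂Q/∂P_y = +3.3, so E_xy = 3.3·(23/392.47) ≈ 0.193.
E_xy > 0: the goods are substitutes.

0.193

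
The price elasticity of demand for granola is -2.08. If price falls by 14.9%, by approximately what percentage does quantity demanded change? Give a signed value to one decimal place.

31.0

%ΔQ ≈ E × %ΔP = (-2.08) × (-14.9%) ≈ 31.0%.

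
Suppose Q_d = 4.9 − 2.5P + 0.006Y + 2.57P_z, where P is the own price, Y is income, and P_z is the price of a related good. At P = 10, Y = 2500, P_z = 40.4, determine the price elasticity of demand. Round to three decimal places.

First evaluate Q_d: 4.9 − 2.5(10) + 0.006(2500) + 2.57(40.4) = 4.9 − 25 + 15 + 103.828 = 98.728.
∂Q_d/∂P = −2.5, so E_p = (−2.5)·(10/98.728) ≈ -0.253.
|E_p| < 1: demand is inelastic.

-0.253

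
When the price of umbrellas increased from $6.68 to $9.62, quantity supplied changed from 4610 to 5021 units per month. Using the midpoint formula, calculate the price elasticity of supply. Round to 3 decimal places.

%ΔQ = (5021 − 4610)/[(4610 + 5021)/2] = 411/4815.5 ≈ 0.0853.
%Δp = (9.62 − 6.68)/[(6.68 + 9.62)/2] = 2.94/8.15 ≈ 0.3607.
Arc elasticity E = %ΔQ/%Δp ≈ 0.0853/0.3607 ≈ 0.237.
|E| < 1: supply is inelastic over this range.

0.237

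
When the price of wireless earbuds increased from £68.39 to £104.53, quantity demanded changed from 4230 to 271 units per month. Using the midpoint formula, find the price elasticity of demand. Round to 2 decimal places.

-4.21

%Δq = (271 − 4230)/[(4230 + 271)/2] = -3959/2250.5 ≈ -1.7592.
%Δp = (104.53 − 68.39)/[(68.39 + 104.53)/2] = 36.14/86.46 ≈ 0.4180.
Arc elasticity E = %Δq/%Δp ≈ -1.7592/0.4180 ≈ -4.21.
|E| > 1: demand is elastic over this range.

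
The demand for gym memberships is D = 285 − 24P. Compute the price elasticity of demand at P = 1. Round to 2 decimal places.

At P = 1, D = 261.
dD/dP = −24.
Point elasticity E = (dD/dP)·(P/D) = -24 × 1/261 ≈ -0.09.
|E| < 1, so demand is inelastic at this price.

-0.09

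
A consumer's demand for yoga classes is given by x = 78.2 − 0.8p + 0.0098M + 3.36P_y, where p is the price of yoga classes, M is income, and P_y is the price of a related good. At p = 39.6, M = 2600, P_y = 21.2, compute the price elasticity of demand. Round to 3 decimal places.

At the given point, x = 78.2 − 0.8(39.6) + 0.0098(2600) + 3.36(21.2) = 78.2 − 31.68 + 25.48 + 71.232 = 143.232.
∂x/∂p = −0.8, so E_p = (−0.8)·(39.6/143.232) ≈ -0.221.
|E_p| < 1: demand is inelastic.

-0.221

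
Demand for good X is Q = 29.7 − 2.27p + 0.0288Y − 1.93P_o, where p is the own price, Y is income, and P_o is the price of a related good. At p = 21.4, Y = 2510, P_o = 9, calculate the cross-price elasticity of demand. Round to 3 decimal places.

First evaluate Q: 29.7 − 2.27(21.4) + 0.0288(2510) − 1.93(9) = 29.7 − 48.578 + 72.288 − 17.37 = 36.04.
∂Q/∂P_o = −1.93, so E_xy = -1.93·(9/36.04) ≈ -0.482.
E_xy < 0: the goods are complements.

-0.482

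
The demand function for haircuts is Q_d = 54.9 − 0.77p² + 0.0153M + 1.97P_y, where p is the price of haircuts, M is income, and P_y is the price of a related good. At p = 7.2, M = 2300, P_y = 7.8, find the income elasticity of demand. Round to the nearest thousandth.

0.537

At the given point, Q_d = 54.9 − 0.77(7.2)² + 0.0153(2300) + 1.97(7.8) = 54.9 − 39.9168 + 35.19 + 15.366 = 65.5392.
∂Q_d/∂M = +0.0153, so E_I = 0.0153·(2300/65.5392) ≈ 0.537.
E_I ∈ (0,1): normal good (necessity).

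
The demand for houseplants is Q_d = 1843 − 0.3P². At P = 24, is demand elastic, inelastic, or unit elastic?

inelastic

At P = 24, Q_d = 1670.2.
dQ_d/dP = −2·0.3·P = −14.4.
Point elasticity E = (dQ_d/dP)·(P/Q_d) = -14.4 × 24/1670.2 ≈ -0.207.
|E| ≈ 0.207 < 1, so demand is inelastic.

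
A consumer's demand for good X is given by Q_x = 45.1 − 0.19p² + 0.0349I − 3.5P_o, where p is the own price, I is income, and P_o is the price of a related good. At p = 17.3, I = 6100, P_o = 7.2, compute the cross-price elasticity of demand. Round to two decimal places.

-0.14

At the given point, Q_x = 45.1 − 0.19(17.3)² + 0.0349(6100) − 3.5(7.2) = 45.1 − 56.8651 + 212.89 − 25.2 = 175.9249.
∂Q_x/∂P_o = −3.5, so E_xy = -3.5·(7.2/175.9249) ≈ -0.14.
E_xy < 0: the goods are complements.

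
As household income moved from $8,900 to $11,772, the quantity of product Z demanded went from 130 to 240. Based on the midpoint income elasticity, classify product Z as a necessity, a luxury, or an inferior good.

luxury

%ΔQ = (240 − 130)/[(130+240)/2] = 110/185 ≈ 0.5946.
%ΔI = (11,772 − 8,900)/[(8,900+11,772)/2] = 2872/10336 ≈ 0.2779.
E_I = %ΔQ/%ΔI ≈ 2.140.
E_I > 1: normal good (luxury).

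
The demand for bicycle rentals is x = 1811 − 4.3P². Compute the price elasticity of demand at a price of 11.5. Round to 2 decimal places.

At P = 11.5, x = 1242.325.
dx/dP = −2·4.3·P = −98.9.
Point elasticity E = (dx/dP)·(P/x) = -98.9 × 11.5/1242.325 ≈ -0.92.
|E| < 1, so demand is inelastic at this price.

-0.92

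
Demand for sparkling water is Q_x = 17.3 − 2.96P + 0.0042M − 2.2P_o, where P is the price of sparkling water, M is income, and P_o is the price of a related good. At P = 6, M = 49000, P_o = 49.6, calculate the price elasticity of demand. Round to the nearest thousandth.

-0.185

First evaluate Q_x: 17.3 − 2.96(6) + 0.0042(49000) − 2.2(49.6) = 17.3 − 17.76 + 205.8 − 109.12 = 96.22.
∂Q_x/∂P = −2.96, so E_p = (−2.96)·(6/96.22) ≈ -0.185.
|E_p| < 1: demand is inelastic.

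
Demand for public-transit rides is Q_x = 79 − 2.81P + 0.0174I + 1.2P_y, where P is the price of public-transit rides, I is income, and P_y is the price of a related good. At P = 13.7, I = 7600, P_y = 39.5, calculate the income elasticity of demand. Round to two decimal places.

0.60

Evaluating quantity at (P, I, P_y) gives Q_x = 79 − 2.81(13.7) + 0.0174(7600) + 1.2(39.5) = 79 − 38.497 + 132.24 + 47.4 = 220.143.
∂Q_x/∂I = +0.0174, so E_I = 0.0174·(7600/220.143) ≈ 0.60.
E_I ∈ (0,1): normal good (necessity).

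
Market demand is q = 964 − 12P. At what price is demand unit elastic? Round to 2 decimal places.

40.17

For linear demand q = a − bP, E = −bP/(a − bP). |E| = 1 ⇒ bP = a − bP ⇒ P = a/(2b).
P = 964/(2·12) ≈ 40.17.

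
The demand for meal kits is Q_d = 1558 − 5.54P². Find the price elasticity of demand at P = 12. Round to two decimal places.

At P = 12, Q_d = 760.24.
dQ_d/dP = −2·5.54·P = −132.96.
Point elasticity E = (dQ_d/dP)·(P/Q_d) = -132.96 × 12/760.24 ≈ -2.10.
|E| > 1, so demand is elastic at this price.

-2.10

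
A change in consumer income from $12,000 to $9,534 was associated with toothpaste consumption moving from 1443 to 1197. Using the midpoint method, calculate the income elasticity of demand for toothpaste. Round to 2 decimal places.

0.81

%ΔQ = (1197 − 1443)/[(1443+1197)/2] = -246/1320 ≈ -0.1864.
%ΔI = (9,534 − 12,000)/[(12,000+9,534)/2] = -2466/10767 ≈ -0.2290.
E_I = %ΔQ/%ΔI ≈ 0.81.
E_I ∈ (0,1): normal good (necessity).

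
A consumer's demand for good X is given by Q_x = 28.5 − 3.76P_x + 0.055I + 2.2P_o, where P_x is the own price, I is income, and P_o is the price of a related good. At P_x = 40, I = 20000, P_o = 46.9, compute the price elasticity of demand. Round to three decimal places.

-0.139

Substituting, Q_x = 28.5 − 3.76(40) + 0.055(20000) + 2.2(46.9) = 28.5 − 150.4 + 1100 + 103.18 = 1081.28.
∂Q_x/∂P_x = −3.76, so E_p = (−3.76)·(40/1081.28) ≈ -0.139.
|E_p| < 1: demand is inelastic.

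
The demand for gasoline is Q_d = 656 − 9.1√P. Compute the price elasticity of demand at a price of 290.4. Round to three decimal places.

At P = 290.4, Q_d = 500.9257.
dQ_d/dP = −9.1/(2√P) = −9.1/(2·17.0411).
Point elasticity E = (dQ_d/dP)·(P/Q_d) = -0.267 × 290.4/500.9257 ≈ -0.155.
|E| < 1, so demand is inelastic at this price.

-0.155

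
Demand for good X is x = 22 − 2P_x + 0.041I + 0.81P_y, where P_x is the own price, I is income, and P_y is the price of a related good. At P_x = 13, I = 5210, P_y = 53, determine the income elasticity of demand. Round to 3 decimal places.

0.846

Evaluating quantity at (P_x, I, P_y) gives x = 22 − 2(13) + 0.041(5210) + 0.81(53) = 22 − 26 + 213.61 + 42.93 = 252.54.
∂x/∂I = +0.041, so E_I = 0.041·(5210/252.54) ≈ 0.846.
E_I ∈ (0,1): normal good (necessity).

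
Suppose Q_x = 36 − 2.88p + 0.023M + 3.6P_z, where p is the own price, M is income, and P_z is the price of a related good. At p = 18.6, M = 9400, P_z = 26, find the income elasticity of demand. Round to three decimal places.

Substituting, Q_x = 36 − 2.88(18.6) + 0.023(9400) + 3.6(26) = 36 − 53.568 + 216.2 + 93.6 = 292.232.
∂Q_x/∂M = +0.023, so E_I = 0.023·(9400/292.232) ≈ 0.740.
E_I ∈ (0,1): normal good (necessity).

0.740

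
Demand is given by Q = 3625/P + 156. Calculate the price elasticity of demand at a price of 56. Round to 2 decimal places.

-0.29

At P = 56, Q = 220.7321.
dQ/dP = −3625/P² = −1.1559.
Point elasticity E = (dQ/dP)·(P/Q) = -1.1559 × 56/220.7321 ≈ -0.29.
|E| < 1, so demand is inelastic at this price.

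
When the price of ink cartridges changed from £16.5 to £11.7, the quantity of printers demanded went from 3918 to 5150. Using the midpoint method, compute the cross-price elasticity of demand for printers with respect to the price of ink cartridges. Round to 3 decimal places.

%ΔQ_x = (5150 − 3918)/[(3918+5150)/2] = 1232/4534 ≈ 0.2717.
%ΔP_y = (11.7 − 16.5)/[(16.5+11.7)/2] ≈ -0.3404.
E_xy = 0.2717/-0.3404 ≈ -0.798.
E_xy < 0, so printers and ink cartridges are complements.

-0.798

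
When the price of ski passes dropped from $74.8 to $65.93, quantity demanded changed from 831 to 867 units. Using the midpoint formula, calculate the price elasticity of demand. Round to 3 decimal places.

-0.336

%ΔQ = (867 − 831)/[(831 + 867)/2] = 36/849 ≈ 0.0424.
%ΔP = (65.93 − 74.8)/[(74.8 + 65.93)/2] = -8.87/70.365 ≈ -0.1261.
Arc elasticity E = %ΔQ/%ΔP ≈ 0.0424/-0.1261 ≈ -0.336.
|E| < 1: demand is inelastic over this range.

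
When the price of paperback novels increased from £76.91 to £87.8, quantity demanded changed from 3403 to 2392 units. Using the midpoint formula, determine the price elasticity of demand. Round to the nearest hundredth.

%ΔQ = (2392 − 3403)/[(3403 + 2392)/2] = -1011/2897.5 ≈ -0.3489.
%Δp = (87.8 − 76.91)/[(76.91 + 87.8)/2] = 10.89/82.355 ≈ 0.1322.
Arc elasticity E = %ΔQ/%Δp ≈ -0.3489/0.1322 ≈ -2.64.
|E| > 1: demand is elastic over this range.

-2.64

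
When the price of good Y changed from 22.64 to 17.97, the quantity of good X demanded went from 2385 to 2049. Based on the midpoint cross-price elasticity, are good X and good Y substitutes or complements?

substitutes

%ΔQ_x = (2049 − 2385)/[(2385+2049)/2] = -336/2217 ≈ -0.1516.
%ΔP_y = (17.97 − 22.64)/[(22.64+17.97)/2] ≈ -0.2300.
E_xy = -0.1516/-0.2300 ≈ 0.659.
E_xy > 0, so the goods are substitutes.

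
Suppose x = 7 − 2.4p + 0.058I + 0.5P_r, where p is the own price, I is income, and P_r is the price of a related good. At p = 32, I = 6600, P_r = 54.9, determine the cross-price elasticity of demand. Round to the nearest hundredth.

0.08

x = 7 − 2.4(32) + 0.058(6600) + 0.5(54.9) = 7 − 76.8 + 382.8 + 27.45 = 340.45.
∂x/∂P_r = +0.5, so E_xy = 0.5·(54.9/340.45) ≈ 0.08.
E_xy > 0: the goods are substitutes.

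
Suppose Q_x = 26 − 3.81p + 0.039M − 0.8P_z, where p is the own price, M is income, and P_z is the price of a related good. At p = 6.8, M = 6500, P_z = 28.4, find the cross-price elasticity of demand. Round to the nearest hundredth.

-0.10

Q_x = 26 − 3.81(6.8) + 0.039(6500) − 0.8(28.4) = 26 − 25.908 + 253.5 − 22.72 = 230.872.
∂Q_x/∂P_z = −0.8, so E_xy = -0.8·(28.4/230.872) ≈ -0.10.
E_xy < 0: the goods are complements.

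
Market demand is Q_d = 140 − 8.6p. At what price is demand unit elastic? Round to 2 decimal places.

8.14

For linear demand Q_d = a − bp, E = −bp/(a − bp). |E| = 1 ⇒ bp = a − bp ⇒ p = a/(2b).
p = 140/(2·8.6) ≈ 8.14.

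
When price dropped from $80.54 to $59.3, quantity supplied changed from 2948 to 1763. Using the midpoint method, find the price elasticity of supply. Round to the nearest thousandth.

%Δq = (1763 − 2948)/[(2948 + 1763)/2] = -1185/2355.5 ≈ -0.5031.
%Δp = (59.3 − 80.54)/[(80.54 + 59.3)/2] = -21.24/69.92 ≈ -0.3038.
Arc elasticity E = %Δq/%Δp ≈ -0.5031/-0.3038 ≈ 1.656.
|E| > 1: supply is elastic over this range.

1.656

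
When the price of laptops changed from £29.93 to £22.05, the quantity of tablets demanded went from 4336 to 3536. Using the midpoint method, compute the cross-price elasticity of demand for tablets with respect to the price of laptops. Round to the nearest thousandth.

%ΔQ_x = (3536 − 4336)/[(4336+3536)/2] = -800/3936 ≈ -0.2033.
%ΔP_y = (22.05 − 29.93)/[(29.93+22.05)/2] ≈ -0.3032.
E_xy = -0.2033/-0.3032 ≈ 0.670.
E_xy > 0, so tablets and laptops are substitutes.

0.670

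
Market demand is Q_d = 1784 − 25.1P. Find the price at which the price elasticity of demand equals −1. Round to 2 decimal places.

35.54

For linear demand Q_d = a − bP, E = −bP/(a − bP). |E| = 1 ⇒ bP = a − bP ⇒ P = a/(2b).
P = 1784/(2·25.1) ≈ 35.54.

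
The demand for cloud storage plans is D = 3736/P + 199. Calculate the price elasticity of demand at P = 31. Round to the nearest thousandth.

At P = 31, D = 319.5161.
dD/dP = −3736/P² = −3.8876.
Point elasticity E = (dD/dP)·(P/D) = -3.8876 × 31/319.5161 ≈ -0.377.
|E| < 1, so demand is inelastic at this price.

-0.377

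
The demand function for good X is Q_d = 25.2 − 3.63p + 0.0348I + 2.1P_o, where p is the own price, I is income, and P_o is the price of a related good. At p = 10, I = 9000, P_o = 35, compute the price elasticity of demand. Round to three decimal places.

-0.097

Substituting, Q_d = 25.2 − 3.63(10) + 0.0348(9000) + 2.1(35) = 25.2 − 36.3 + 313.2 + 73.5 = 375.6.
∂Q_d/∂p = −3.63, so E_p = (−3.63)·(10/375.6) ≈ -0.097.
|E_p| < 1: demand is inelastic.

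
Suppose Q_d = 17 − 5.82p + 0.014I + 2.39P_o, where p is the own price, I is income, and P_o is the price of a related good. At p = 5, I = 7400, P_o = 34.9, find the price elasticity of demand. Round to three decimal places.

First evaluate Q_d: 17 − 5.82(5) + 0.014(7400) + 2.39(34.9) = 17 − 29.1 + 103.6 + 83.411 = 174.911.
∂Q_d/∂p = −5.82, so E_p = (−5.82)·(5/174.911) ≈ -0.166.
|E_p| < 1: demand is inelastic.

-0.166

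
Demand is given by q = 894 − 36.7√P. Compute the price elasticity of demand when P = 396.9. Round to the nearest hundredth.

At P = 396.9, q = 162.8498.
dq/dP = −36.7/(2√P) = −36.7/(2·19.9223).
Point elasticity E = (dq/dP)·(P/q) = -0.9211 × 396.9/162.8498 ≈ -2.24.
|E| > 1, so demand is elastic at this price.

-2.24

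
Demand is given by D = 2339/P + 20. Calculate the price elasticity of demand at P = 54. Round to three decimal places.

-0.684

At P = 54, D = 63.3148.
dD/dP = −2339/P² = −0.8021.
Point elasticity E = (dD/dP)·(P/D) = -0.8021 × 54/63.3148 ≈ -0.684.
|E| < 1, so demand is inelastic at this price.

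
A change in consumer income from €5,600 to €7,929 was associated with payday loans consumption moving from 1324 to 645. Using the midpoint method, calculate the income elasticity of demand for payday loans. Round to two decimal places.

%ΔQ = (645 − 1324)/[(1324+645)/2] = -679/984.5 ≈ -0.6897.
%ΔM = (7,929 − 5,600)/[(5,600+7,929)/2] = 2329/6764.5 ≈ 0.3443.
E_I = %ΔQ/%ΔM ≈ -2.00.
E_I < 0: inferior good.

-2.00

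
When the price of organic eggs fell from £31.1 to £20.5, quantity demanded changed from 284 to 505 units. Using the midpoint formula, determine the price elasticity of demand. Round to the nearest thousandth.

-1.364

%Δq = (505 − 284)/[(284 + 505)/2] = 221/394.5 ≈ 0.5602.
%ΔP = (20.5 − 31.1)/[(31.1 + 20.5)/2] = -10.6/25.8 ≈ -0.4109.
Arc elasticity E = %Δq/%ΔP ≈ 0.5602/-0.4109 ≈ -1.364.
|E| > 1: demand is elastic over this range.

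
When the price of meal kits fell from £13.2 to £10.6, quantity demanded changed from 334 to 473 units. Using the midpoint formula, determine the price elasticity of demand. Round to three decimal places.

%Δq = (473 − 334)/[(334 + 473)/2] = 139/403.5 ≈ 0.3445.
%Δp = (10.6 − 13.2)/[(13.2 + 10.6)/2] = -2.6/11.9 ≈ -0.2185.
Arc elasticity E = %Δq/%Δp ≈ 0.3445/-0.2185 ≈ -1.577.
|E| > 1: demand is elastic over this range.

-1.577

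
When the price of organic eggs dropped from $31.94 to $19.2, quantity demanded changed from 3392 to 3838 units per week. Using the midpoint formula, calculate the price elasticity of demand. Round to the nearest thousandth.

-0.248

%ΔQ = (3838 − 3392)/[(3392 + 3838)/2] = 446/3615 ≈ 0.1234.
%ΔP = (19.2 − 31.94)/[(31.94 + 19.2)/2] = -12.74/25.57 ≈ -0.4982.
Arc elasticity E = %ΔQ/%ΔP ≈ 0.1234/-0.4982 ≈ -0.248.
|E| < 1: demand is inelastic over this range.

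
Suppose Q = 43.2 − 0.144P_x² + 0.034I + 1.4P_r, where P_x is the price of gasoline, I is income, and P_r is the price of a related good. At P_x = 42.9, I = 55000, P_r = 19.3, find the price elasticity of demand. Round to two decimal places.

First evaluate Q: 43.2 − 0.144(42.9)² + 0.034(55000) + 1.4(19.3) = 43.2 − 265.019 + 1870 + 27.02 = 1675.201.
∂Q/∂P_x = −2·0.144·P_x = -12.3552, so E_p = -12.3552·(42.9/1675.201) ≈ -0.32.
|E_p| < 1: demand is inelastic.

-0.32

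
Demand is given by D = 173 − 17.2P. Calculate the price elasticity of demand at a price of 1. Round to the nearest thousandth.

-0.110

At P = 1, D = 155.8.
dD/dP = −17.2.
Point elasticity E = (dD/dP)·(P/D) = -17.2 × 1/155.8 ≈ -0.110.
|E| < 1, so demand is inelastic at this price.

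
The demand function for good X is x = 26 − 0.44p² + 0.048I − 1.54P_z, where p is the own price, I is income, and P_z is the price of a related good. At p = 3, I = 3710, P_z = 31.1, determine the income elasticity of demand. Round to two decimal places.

x = 26 − 0.44(3)² + 0.048(3710) − 1.54(31.1) = 26 − 3.96 + 178.08 − 47.894 = 152.226.
∂x/∂I = +0.048, so E_I = 0.048·(3710/152.226) ≈ 1.17.
E_I > 1: normal good (luxury).

1.17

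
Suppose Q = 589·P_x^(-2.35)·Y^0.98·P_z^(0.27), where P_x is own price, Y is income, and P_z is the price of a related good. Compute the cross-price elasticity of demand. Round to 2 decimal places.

For a Cobb–Douglas (constant-elasticity) form Q = A·P_z^α·…, the elasticity with respect to P_z equals the exponent α at every point.
Here the exponent on P_z is 0.27, so the cross-price elasticity of demand is 0.27.

0.27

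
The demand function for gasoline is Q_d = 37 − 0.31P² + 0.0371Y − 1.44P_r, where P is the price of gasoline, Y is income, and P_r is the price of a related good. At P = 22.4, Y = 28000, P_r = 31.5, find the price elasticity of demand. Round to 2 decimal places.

-0.36

First evaluate Q_d: 37 − 0.31(22.4)² + 0.0371(28000) − 1.44(31.5) = 37 − 155.5456 + 1038.8 − 45.36 = 874.8944.
∂Q_d/∂P = −2·0.31·P = -13.888, so E_p = -13.888·(22.4/874.8944) ≈ -0.36.
|E_p| < 1: demand is inelastic.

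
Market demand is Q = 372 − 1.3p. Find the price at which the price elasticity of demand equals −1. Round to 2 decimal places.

For linear demand Q = a − bp, E = −bp/(a − bp). |E| = 1 ⇒ bp = a − bp ⇒ p = a/(2b).
p = 372/(2·1.3) ≈ 143.08.

143.08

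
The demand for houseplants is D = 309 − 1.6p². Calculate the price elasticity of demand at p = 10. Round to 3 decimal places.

-2.148

At p = 10, D = 149.
dD/dp = −2·1.6·p = −32.
Point elasticity E = (dD/dp)·(p/D) = -32 × 10/149 ≈ -2.148.
|E| > 1, so demand is elastic at this price.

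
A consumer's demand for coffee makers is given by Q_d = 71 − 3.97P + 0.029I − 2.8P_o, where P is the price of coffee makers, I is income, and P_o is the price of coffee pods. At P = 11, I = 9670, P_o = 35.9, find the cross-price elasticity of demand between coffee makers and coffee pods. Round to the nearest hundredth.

At the given point, Q_d = 71 − 3.97(11) + 0.029(9670) − 2.8(35.9) = 71 − 43.67 + 280.43 − 100.52 = 207.24.
∂Q_d/∂P_o = −2.8, so E_xy = -2.8·(35.9/207.24) ≈ -0.49.
E_xy < 0: the goods are complements.

-0.49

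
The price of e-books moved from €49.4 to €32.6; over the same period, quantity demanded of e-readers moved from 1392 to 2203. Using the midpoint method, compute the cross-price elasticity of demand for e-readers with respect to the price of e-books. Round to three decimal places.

%ΔQ_x = (2203 − 1392)/[(1392+2203)/2] = 811/1797.5 ≈ 0.4512.
%ΔP_y = (32.6 − 49.4)/[(49.4+32.6)/2] ≈ -0.4098.
E_xy = 0.4512/-0.4098 ≈ -1.101.
E_xy < 0, so e-readers and e-books are complements.

-1.101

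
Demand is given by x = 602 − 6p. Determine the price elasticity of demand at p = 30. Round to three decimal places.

At p = 30, x = 422.
dx/dp = −6.
Point elasticity E = (dx/dp)·(p/x) = -6 × 30/422 ≈ -0.427.
|E| < 1, so demand is inelastic at this price.

-0.427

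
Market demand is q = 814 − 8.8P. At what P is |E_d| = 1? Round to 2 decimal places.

46.25

For linear demand q = a − bP, E = −bP/(a − bP). |E| = 1 ⇒ bP = a − bP ⇒ P = a/(2b).
P = 814/(2·8.8) = 46.25.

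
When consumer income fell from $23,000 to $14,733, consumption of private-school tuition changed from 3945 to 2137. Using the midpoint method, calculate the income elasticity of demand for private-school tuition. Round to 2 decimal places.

1.36

%ΔQ = (2137 − 3945)/[(3945+2137)/2] = -1808/3041 ≈ -0.5945.
%ΔI = (14,733 − 23,000)/[(23,000+14,733)/2] = -8267/18866.5 ≈ -0.4382.
E_I = %ΔQ/%ΔI ≈ 1.36.
E_I > 1: normal good (luxury).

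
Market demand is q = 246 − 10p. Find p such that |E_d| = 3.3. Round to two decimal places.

18.88

Set −bp/(a − bp) = −3.3 ⇒ bp = 3.3(a − bp) ⇒ bp(1+3.3) = 3.3·a.
p = 3.3·246/(10·4.3) ≈ 18.88.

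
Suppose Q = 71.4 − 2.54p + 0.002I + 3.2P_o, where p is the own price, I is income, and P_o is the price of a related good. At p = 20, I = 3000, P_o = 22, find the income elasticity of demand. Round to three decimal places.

0.062

At the given point, Q = 71.4 − 2.54(20) + 0.002(3000) + 3.2(22) = 71.4 − 50.8 + 6 + 70.4 = 97.
∂Q/∂I = +0.002, so E_I = 0.002·(3000/97) ≈ 0.062.
E_I ∈ (0,1): normal good (necessity).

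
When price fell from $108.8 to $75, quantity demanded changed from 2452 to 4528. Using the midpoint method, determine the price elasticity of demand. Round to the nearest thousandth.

%ΔQ = (4528 − 2452)/[(2452 + 4528)/2] = 2076/3490 ≈ 0.5948.
%ΔP = (75 − 108.8)/[(108.8 + 75)/2] = -33.8/91.9 ≈ -0.3678.
Arc elasticity E = %ΔQ/%ΔP ≈ 0.5948/-0.3678 ≈ -1.617.
|E| > 1: demand is elastic over this range.

-1.617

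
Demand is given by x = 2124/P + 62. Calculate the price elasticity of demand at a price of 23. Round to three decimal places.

At P = 23, x = 154.3478.
dx/dP = −2124/P² = −4.0151.
Point elasticity E = (dx/dP)·(P/x) = -4.0151 × 23/154.3478 ≈ -0.598.
|E| < 1, so demand is inelastic at this price.

-0.598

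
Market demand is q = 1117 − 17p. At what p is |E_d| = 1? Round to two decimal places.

For linear demand q = a − bp, E = −bp/(a − bp). |E| = 1 ⇒ bp = a − bp ⇒ p = a/(2b).
p = 1117/(2·17) ≈ 32.85.

32.85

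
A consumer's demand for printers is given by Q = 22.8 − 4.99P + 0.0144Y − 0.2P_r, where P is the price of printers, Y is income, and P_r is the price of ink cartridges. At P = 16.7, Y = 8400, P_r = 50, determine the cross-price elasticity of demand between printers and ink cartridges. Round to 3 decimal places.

-0.198

Q = 22.8 − 4.99(16.7) + 0.0144(8400) − 0.2(50) = 22.8 − 83.333 + 120.96 − 10 = 50.427.
∂Q/∂P_r = −0.2, so E_xy = -0.2·(50/50.427) ≈ -0.198.
E_xy < 0: the goods are complements.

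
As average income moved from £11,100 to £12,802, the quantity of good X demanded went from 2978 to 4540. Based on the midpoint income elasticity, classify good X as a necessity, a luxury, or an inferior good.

%ΔQ = (4540 − 2978)/[(2978+4540)/2] = 1562/3759 ≈ 0.4155.
%ΔI = (12,802 − 11,100)/[(11,100+12,802)/2] = 1702/11951 ≈ 0.1424.
E_I = %ΔQ/%ΔI ≈ 2.918.
E_I > 1: normal good (luxury).

luxury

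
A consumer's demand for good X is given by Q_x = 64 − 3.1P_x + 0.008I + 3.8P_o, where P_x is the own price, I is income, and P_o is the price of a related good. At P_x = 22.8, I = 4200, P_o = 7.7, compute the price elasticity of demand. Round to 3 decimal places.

-1.258

Evaluating quantity at (P_x, I, P_o) gives Q_x = 64 − 3.1(22.8) + 0.008(4200) + 3.8(7.7) = 64 − 70.68 + 33.6 + 29.26 = 56.18.
∂Q_x/∂P_x = −3.1, so E_p = (−3.1)·(22.8/56.18) ≈ -1.258.
|E_p| > 1: demand is elastic.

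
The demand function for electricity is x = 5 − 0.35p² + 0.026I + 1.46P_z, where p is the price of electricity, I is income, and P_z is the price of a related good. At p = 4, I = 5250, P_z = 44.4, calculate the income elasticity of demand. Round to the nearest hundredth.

Evaluating quantity at (p, I, P_z) gives x = 5 − 0.35(4)² + 0.026(5250) + 1.46(44.4) = 5 − 5.6 + 136.5 + 64.824 = 200.724.
∂x/∂I = +0.026, so E_I = 0.026·(5250/200.724) ≈ 0.68.
E_I ∈ (0,1): normal good (necessity).

0.68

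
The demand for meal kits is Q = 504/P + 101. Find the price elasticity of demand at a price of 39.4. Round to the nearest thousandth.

At P = 39.4, Q = 113.7919.
dQ/dP = −504/P² = −0.3247.
Point elasticity E = (dQ/dP)·(P/Q) = -0.3247 × 39.4/113.7919 ≈ -0.112.
|E| < 1, so demand is inelastic at this price.

-0.112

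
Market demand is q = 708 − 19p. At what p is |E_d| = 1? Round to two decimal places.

For linear demand q = a − bp, E = −bp/(a − bp). |E| = 1 ⇒ bp = a − bp ⇒ p = a/(2b).
p = 708/(2·19) ≈ 18.63.

18.63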